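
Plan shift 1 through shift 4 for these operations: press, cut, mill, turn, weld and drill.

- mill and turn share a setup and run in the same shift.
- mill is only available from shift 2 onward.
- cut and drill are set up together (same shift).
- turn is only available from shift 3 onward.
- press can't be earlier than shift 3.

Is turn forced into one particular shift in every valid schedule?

turn can be shift 3 (e.g. mill=shift 3; press=shift 3; weld=shift 1; cut=shift 1; drill=shift 1; turn=shift 3) or shift 4 (e.g. mill -> shift 4, turn -> shift 4, press -> shift 3, weld -> shift 1, cut -> shift 1, drill -> shift 1).

No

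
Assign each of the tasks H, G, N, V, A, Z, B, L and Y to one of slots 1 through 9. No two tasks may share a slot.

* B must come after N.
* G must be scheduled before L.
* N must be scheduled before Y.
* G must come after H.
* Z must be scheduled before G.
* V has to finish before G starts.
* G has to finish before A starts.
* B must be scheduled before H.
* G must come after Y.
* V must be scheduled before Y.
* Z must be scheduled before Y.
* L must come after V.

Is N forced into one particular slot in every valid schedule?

No

N can be 1 (e.g. Y=4; Z=3; H=6; B=5; A=9; G=7; V=2; L=8; N=1) or 2 (e.g. L in 8, B in 5, Y in 4, V in 1, A in 9, G in 7, H in 6, N in 2, Z in 3).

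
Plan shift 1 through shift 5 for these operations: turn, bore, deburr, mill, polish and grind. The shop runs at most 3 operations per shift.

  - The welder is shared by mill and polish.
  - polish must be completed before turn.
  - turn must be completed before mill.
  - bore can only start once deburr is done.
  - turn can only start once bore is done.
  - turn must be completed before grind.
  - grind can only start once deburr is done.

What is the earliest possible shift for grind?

Precedence pushes grind to at least shift 4.
grind at shift 4 is achievable: turn=shift 3, polish=shift 1, bore=shift 2, mill=shift 4, deburr=shift 1, grind=shift 4.

shift 4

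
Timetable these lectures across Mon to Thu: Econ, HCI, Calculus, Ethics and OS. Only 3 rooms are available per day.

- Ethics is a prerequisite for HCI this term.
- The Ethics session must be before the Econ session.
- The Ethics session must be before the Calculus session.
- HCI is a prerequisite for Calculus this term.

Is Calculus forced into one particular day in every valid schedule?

No

Calculus can be Wed (e.g. Econ -> Tue, Ethics -> Mon, Calculus -> Wed, OS -> Mon, HCI -> Tue) or Thu (e.g. Ethics in Mon; OS in Mon; Calculus in Thu; Econ in Tue; HCI in Tue).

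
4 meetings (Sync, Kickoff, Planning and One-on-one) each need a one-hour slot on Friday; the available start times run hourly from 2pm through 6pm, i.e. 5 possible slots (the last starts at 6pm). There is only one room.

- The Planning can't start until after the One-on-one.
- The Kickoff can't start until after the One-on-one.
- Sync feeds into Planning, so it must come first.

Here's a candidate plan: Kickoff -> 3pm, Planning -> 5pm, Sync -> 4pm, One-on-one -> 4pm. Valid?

The Planning can't start until after the One-on-one — holds.
There is only one room — violated.
Sync feeds into Planning, so it must come first — holds.
The Kickoff can't start until after the One-on-one — violated.

No — it violates: There is only one room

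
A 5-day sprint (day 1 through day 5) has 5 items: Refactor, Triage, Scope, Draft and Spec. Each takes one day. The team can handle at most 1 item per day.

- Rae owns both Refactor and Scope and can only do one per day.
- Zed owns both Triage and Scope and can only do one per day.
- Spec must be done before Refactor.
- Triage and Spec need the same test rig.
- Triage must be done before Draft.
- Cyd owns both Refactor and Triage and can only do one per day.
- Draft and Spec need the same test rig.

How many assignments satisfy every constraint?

Splitting on Refactor: it can be day 2 (3), day 3 (6), day 4 (9), day 5 (12). Listing each branch's schedules as (Triage, Scope, Draft, Spec) by day number:
Refactor=day 2: (3,4,5,1) (3,5,4,1) (4,3,5,1) — 3.
Refactor=day 3: (1,4,5,2) (1,5,4,2) (2,4,5,1) (2,5,4,1) (4,1,5,2) (4,2,5,1) — 6.
Refactor=day 4: (1,2,5,3) (1,3,5,2) (1,5,2,3) (1,5,3,2) (2,1,5,3) (2,3,5,1) (2,5,3,1) (3,1,5,2) (3,2,5,1) — 9.
Refactor=day 5: (1,2,3,4) (1,2,4,3) (1,3,2,4) (1,3,4,2) (1,4,2,3) (1,4,3,2) (2,1,3,4) (2,1,4,3) (2,3,4,1) (2,4,3,1) (3,1,4,2) (3,2,4,1) — 12.
Summing: 3 + 6 + 9 + 12 = 30.

30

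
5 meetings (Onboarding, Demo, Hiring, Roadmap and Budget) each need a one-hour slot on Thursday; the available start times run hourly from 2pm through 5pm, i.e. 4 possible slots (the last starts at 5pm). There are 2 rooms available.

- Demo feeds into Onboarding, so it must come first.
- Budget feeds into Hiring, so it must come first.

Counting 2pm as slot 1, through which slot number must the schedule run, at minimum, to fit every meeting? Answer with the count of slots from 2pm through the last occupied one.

The precedence chain requires at least 2 distinct slots.
With at most 2 per slot and 5 meetings, at least 3 slots are needed.
3 works (last occupied slot: 4pm): for example Demo=2pm; Budget=2pm; Roadmap=4pm; Hiring=3pm; Onboarding=3pm.

3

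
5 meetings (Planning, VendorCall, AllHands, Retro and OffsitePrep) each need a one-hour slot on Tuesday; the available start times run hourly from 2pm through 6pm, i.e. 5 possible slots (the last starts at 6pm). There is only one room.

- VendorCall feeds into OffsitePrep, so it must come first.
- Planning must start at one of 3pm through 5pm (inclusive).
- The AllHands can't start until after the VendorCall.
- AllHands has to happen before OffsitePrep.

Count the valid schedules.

12

Splitting on Planning: it can be 3pm (4), 4pm (4), 5pm (4). Listing each branch's schedules as (VendorCall, AllHands, Retro, OffsitePrep):
Planning=3pm: (2pm,4pm,5pm,6pm) (2pm,4pm,6pm,5pm) (2pm,5pm,4pm,6pm) (4pm,5pm,2pm,6pm) — 4.
Planning=4pm: (2pm,3pm,5pm,6pm) (2pm,3pm,6pm,5pm) (2pm,5pm,3pm,6pm) (3pm,5pm,2pm,6pm) — 4.
Planning=5pm: (2pm,3pm,4pm,6pm) (2pm,3pm,6pm,4pm) (2pm,4pm,3pm,6pm) (3pm,4pm,2pm,6pm) — 4.
Summing: 4 + 4 + 4 = 12.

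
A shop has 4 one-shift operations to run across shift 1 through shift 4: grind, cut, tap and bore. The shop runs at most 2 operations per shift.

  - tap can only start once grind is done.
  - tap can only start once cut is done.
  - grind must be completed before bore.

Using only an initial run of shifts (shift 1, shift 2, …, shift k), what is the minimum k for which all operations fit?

The precedence chain requires at least 2 distinct shifts.
With at most 2 per shift and 4 operations, at least 2 shifts are needed.
2 works (last occupied shift: shift 2): for example cut=shift 1; tap=shift 2; bore=shift 2; grind=shift 1.

2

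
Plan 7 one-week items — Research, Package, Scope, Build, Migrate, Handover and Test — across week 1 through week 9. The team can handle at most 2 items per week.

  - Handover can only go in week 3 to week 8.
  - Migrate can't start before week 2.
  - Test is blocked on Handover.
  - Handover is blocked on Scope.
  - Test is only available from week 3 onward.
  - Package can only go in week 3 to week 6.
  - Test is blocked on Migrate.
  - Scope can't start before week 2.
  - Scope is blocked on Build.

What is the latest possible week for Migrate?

Migrate is available from week 2; downstream work caps Migrate at week 8.
Migrate at week 8 is achievable: Test=week 9, Scope=week 2, Handover=week 3, Migrate=week 8, Build=week 1, Research=week 1, Package=week 3.

week 8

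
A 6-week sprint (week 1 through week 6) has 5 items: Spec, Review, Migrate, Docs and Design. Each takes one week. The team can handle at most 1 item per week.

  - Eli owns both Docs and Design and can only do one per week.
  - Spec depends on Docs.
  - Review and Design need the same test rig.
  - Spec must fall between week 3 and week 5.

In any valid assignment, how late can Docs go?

Downstream work caps Docs at week 4.
Docs at week 4 is achievable: Migrate in week 2; Spec in week 5; Design in week 3; Review in week 1; Docs in week 4.

week 4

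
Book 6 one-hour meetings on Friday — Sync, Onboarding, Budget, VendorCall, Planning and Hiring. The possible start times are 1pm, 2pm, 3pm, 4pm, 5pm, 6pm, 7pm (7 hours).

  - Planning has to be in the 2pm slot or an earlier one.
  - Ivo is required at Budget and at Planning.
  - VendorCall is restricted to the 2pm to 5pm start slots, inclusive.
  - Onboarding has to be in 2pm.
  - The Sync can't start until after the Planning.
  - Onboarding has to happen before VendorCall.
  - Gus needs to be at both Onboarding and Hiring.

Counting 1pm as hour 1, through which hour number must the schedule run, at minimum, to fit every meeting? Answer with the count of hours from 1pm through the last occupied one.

3 hours

The precedence chain requires at least 2 distinct hours.
Propagating the time windows through the other constraints, VendorCall can't land before 3pm — that is hour 3 counting from 1pm — so the schedule must run through at least 3 hours.
3 works (last occupied hour: 3pm): for example Onboarding=2pm, Budget=2pm, VendorCall=3pm, Hiring=1pm, Planning=1pm, Sync=2pm.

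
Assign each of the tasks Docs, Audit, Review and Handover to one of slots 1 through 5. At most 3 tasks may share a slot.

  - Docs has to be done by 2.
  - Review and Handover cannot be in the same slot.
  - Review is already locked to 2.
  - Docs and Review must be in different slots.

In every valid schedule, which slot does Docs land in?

1

Docs's window is 1–2.
Review is fixed at 2, and Docs can't share a slot with Review.
So Docs must be 1.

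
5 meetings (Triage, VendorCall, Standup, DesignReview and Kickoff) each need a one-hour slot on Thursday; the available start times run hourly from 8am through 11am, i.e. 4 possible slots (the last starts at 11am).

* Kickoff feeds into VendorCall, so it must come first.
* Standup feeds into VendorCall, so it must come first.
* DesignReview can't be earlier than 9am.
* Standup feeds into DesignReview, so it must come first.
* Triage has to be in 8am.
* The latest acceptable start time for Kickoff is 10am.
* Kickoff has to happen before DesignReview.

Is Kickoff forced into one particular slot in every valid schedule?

Kickoff can be 8am (e.g. Kickoff in 8am, VendorCall in 9am, Standup in 8am, DesignReview in 9am, Triage in 8am) or 9am (e.g. Triage in 8am, VendorCall in 10am, DesignReview in 10am, Standup in 8am, Kickoff in 9am).

No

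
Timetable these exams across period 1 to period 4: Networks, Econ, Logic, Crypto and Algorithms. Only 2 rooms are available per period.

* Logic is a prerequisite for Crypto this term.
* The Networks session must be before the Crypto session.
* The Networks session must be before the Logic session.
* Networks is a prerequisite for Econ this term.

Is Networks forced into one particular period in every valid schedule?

No

Networks can be period 1 (e.g. Crypto=period 3, Networks=period 1, Logic=period 2, Econ=period 2, Algorithms=period 1) or period 2 (e.g. Logic -> period 3; Algorithms -> period 1; Networks -> period 2; Econ -> period 3; Crypto -> period 4).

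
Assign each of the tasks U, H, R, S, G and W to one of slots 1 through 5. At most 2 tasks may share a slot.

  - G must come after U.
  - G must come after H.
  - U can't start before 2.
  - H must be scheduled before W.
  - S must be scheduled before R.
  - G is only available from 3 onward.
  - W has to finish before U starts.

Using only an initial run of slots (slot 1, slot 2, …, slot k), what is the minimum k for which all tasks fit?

4 slots

The precedence chain requires at least 4 distinct slots.
With at most 2 per slot and 6 tasks, at least 3 slots are needed.
4 works (last occupied slot: 4): for example G=4; R=2; U=3; S=1; H=1; W=2.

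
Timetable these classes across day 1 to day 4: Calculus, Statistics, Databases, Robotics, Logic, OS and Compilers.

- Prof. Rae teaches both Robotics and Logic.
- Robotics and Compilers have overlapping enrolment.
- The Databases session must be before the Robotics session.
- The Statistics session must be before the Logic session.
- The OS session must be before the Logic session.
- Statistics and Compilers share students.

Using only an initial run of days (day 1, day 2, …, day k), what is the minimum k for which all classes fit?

3 days

The precedence chain requires at least 2 distinct days.
Could 2 days be enough, i.e. nothing placed later than day 2? No: Logic must come after Statistics (at day 1 or later) → {day 2}; Robotics must come after Databases (at day 1 or later) → {day 2}; Logic can't share with Robotics (day 2) → nothing is left.
So 2 days is not enough.
3 works (last occupied day: day 3): for example Compilers -> day 2, Calculus -> day 1, Databases -> day 1, Statistics -> day 1, Robotics -> day 3, OS -> day 1, Logic -> day 2.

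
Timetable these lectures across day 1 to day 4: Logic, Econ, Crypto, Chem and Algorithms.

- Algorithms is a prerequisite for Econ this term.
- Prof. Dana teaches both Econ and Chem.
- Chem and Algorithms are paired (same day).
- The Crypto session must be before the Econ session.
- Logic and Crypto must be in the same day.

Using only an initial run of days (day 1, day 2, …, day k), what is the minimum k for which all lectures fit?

2

The precedence chain requires at least 2 distinct days.
2 works (last occupied day: day 2): for example Logic -> day 1; Algorithms -> day 1; Chem -> day 1; Econ -> day 2; Crypto -> day 1.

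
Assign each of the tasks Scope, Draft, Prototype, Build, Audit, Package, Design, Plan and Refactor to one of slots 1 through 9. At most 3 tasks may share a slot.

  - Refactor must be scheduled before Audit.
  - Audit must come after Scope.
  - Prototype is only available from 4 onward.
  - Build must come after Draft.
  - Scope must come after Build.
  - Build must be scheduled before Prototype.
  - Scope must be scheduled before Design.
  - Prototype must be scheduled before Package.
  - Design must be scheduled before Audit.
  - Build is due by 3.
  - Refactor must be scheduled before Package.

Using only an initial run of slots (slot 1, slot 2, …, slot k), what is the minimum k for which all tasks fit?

The precedence chain requires at least 5 distinct slots.
With at most 3 per slot and 9 tasks, at least 3 slots are needed.
5 works (last occupied slot: 5): for example Package in 5, Refactor in 1, Build in 2, Scope in 3, Audit in 5, Draft in 1, Design in 4, Prototype in 4, Plan in 1.

5 slots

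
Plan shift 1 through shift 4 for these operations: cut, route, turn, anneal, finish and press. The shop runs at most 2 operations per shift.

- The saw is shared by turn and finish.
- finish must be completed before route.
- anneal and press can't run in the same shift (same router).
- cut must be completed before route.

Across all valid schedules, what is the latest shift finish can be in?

shift 3

Downstream work caps finish at shift 3.
finish at shift 3 is achievable: route in shift 4; finish in shift 3; turn in shift 1; anneal in shift 2; cut in shift 1; press in shift 3.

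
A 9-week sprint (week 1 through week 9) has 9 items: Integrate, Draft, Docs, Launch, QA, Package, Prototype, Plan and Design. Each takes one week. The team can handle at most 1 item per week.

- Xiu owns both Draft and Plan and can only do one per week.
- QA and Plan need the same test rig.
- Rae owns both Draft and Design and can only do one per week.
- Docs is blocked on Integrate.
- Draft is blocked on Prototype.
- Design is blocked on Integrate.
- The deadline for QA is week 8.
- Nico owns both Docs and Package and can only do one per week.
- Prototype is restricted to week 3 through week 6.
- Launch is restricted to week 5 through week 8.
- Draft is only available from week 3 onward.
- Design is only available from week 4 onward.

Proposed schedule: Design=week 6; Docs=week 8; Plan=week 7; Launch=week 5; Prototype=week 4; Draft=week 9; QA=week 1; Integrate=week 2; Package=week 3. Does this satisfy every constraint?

Draft is only available from week 3 onward — holds.
Design is only available from week 4 onward — holds.
Draft is blocked on Prototype — holds.
Docs is blocked on Integrate — holds.
Rae owns both Draft and Design and can only do one per week — holds.
Nico owns both Docs and Package and can only do one per week — holds.
The deadline for QA is week 8 — holds.
QA and Plan need the same test rig — holds.
Xiu owns both Draft and Plan and can only do one per week — holds.
The team can handle at most 1 item per week — holds.
Design is blocked on Integrate — holds.
Prototype is restricted to week 3 through week 6 — holds.
Launch is restricted to week 5 through week 8 — holds.

Valid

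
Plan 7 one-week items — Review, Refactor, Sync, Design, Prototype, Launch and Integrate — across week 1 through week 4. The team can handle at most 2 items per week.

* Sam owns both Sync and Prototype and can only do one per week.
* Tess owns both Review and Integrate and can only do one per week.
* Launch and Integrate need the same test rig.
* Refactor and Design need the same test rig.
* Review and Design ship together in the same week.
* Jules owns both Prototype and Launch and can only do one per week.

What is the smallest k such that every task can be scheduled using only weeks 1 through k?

4 weeks

With at most 2 per week and 7 tasks, at least 4 weeks are needed.
4 works (last occupied week: week 4): for example Launch -> week 4, Integrate -> week 3, Design -> week 1, Sync -> week 2, Prototype -> week 3, Refactor -> week 2, Review -> week 1.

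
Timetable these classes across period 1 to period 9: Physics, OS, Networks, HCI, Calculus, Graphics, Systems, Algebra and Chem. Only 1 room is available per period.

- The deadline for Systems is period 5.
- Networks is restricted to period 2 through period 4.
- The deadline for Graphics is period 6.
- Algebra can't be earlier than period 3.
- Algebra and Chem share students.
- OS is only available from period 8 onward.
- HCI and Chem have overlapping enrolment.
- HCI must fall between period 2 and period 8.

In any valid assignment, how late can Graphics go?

Graphics's own window allows nothing later than period 6.
Graphics at period 6 is achievable: Algebra in period 4; Graphics in period 6; Systems in period 1; HCI in period 3; Physics in period 5; Networks in period 2; Chem in period 9; Calculus in period 7; OS in period 8.

period 6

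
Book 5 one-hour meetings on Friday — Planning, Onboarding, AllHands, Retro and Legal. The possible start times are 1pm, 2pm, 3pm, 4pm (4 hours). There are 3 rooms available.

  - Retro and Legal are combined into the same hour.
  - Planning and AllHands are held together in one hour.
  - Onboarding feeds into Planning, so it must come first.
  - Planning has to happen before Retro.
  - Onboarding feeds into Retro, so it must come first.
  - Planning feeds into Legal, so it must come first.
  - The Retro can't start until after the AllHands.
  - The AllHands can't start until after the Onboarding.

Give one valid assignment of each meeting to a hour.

AllHands=2pm; Retro=3pm; Legal=3pm; Onboarding=1pm; Planning=2pm

Checking: Planning(2pm) before Legal(3pm); Onboarding(1pm) before Planning(2pm); Onboarding(1pm) before Retro(3pm); Onboarding(1pm) before AllHands(2pm); Planning(2pm) before Retro(3pm); AllHands(2pm) before Retro(3pm); Planning = AllHands = 2pm; Retro = Legal = 3pm; max 2 per hour (cap 3).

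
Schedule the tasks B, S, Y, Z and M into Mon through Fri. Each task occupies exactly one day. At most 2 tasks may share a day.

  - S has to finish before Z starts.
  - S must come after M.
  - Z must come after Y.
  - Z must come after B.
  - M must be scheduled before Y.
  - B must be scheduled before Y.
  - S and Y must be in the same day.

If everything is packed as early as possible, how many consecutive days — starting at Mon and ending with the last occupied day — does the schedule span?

The precedence chain requires at least 3 distinct days.
With at most 2 per day and 5 tasks, at least 3 days are needed.
3 works (last occupied day: Wed): for example B -> Mon, Y -> Tue, S -> Tue, M -> Mon, Z -> Wed.

3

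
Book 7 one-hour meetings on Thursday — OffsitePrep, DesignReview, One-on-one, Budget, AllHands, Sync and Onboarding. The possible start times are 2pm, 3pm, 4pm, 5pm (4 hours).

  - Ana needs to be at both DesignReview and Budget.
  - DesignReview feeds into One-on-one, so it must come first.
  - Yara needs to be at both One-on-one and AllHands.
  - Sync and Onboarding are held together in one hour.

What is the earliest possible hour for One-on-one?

Precedence pushes One-on-one to at least 3pm.
One-on-one at 3pm is achievable: OffsitePrep in 2pm; DesignReview in 2pm; One-on-one in 3pm; AllHands in 2pm; Sync in 2pm; Budget in 3pm; Onboarding in 2pm.

3pm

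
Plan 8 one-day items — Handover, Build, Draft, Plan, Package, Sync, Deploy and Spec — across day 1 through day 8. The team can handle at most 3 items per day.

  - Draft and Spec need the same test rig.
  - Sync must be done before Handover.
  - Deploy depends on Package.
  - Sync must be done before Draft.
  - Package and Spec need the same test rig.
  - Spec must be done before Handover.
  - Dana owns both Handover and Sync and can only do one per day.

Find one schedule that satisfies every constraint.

Deploy=day 3; Build=day 1; Draft=day 2; Package=day 2; Sync=day 1; Spec=day 1; Plan=day 3; Handover=day 2

Checking: Sync(day 1) before Draft(day 2); Sync(day 1) before Handover(day 2); Spec(day 1) before Handover(day 2); Package(day 2) before Deploy(day 3); Handover(day 2) != Sync(day 1); Package(day 2) != Spec(day 1); Draft(day 2) != Spec(day 1); max 3 per day (cap 3).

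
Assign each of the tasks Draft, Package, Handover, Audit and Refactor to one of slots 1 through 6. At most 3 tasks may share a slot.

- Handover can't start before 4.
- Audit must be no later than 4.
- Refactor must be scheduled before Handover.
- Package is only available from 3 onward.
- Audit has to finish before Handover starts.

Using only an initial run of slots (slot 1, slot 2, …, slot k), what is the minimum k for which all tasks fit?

The precedence chain requires at least 2 distinct slots.
With at most 3 per slot and 5 tasks, at least 2 slots are needed.
Handover can't be placed before 4, so the schedule must run through at least slot 4.
4 works (last occupied slot: 4): for example Package -> 3, Handover -> 4, Audit -> 1, Draft -> 1, Refactor -> 1.

4 slots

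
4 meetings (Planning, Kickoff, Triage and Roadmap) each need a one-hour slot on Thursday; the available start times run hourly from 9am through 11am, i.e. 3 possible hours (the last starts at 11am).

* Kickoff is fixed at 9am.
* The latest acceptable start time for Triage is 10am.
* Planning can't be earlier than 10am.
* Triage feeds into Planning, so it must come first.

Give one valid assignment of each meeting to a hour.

Planning=10am; Triage=9am; Kickoff=9am; Roadmap=9am

Checking: Triage(9am) before Planning(10am); Planning=10am in [10am,11am]; Triage=9am in [9am,10am]; Kickoff=9am in [9am,9am].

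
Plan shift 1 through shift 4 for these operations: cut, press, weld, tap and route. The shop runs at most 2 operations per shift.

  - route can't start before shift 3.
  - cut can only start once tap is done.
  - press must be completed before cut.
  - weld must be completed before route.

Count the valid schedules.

57

Splitting on cut: it can be shift 2 (3), shift 3 (16), shift 4 (38). Listing each branch's schedules as (press, weld, tap, route) by shift number:
cut=shift 2: (1,2,1,3) (1,2,1,4) (1,3,1,4) — 3.
cut=shift 3: (1,1,2,3) (1,1,2,4) (1,2,1,3) (1,2,1,4) (1,2,2,3) (1,2,2,4) (1,3,1,4) (1,3,2,4) (2,1,1,3) (2,1,1,4) (2,1,2,3) (2,1,2,4) (2,2,1,3) (2,2,1,4) (2,3,1,4) (2,3,2,4) — 16.
cut=shift 4: (1,1,2,3) (1,1,2,4) (1,1,3,3) (1,1,3,4) (1,2,1,3) (1,2,1,4) (1,2,2,3) (1,2,2,4) (1,2,3,3) (1,2,3,4) (1,3,1,4) (1,3,2,4) (1,3,3,4) (2,1,1,3) (2,1,1,4) (2,1,2,3) (2,1,2,4) (2,1,3,3) (2,1,3,4) (2,2,1,3) (2,2,1,4) (2,2,3,3) (2,2,3,4) (2,3,1,4) (2,3,2,4) (2,3,3,4) (3,1,1,3) (3,1,1,4) (3,1,2,3) (3,1,2,4) (3,1,3,4) (3,2,1,3) (3,2,1,4) (3,2,2,3) (3,2,2,4) (3,2,3,4) (3,3,1,4) (3,3,2,4) — 38.
Summing: 3 + 16 + 38 = 57.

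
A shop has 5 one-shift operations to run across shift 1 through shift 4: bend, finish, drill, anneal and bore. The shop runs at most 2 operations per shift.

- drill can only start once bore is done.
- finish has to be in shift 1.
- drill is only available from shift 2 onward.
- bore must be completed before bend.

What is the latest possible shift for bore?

shift 3

Downstream work caps bore at shift 3.
bore at shift 3 is achievable: anneal in shift 1; bend in shift 4; drill in shift 4; finish in shift 1; bore in shift 3.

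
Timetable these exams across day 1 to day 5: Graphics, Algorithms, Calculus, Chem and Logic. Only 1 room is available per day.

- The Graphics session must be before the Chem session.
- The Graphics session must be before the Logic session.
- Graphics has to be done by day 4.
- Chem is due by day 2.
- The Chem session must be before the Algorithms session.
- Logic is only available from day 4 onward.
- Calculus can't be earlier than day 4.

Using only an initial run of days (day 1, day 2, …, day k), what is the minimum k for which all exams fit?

5

The precedence chain requires at least 3 distinct days.
With at most 1 per day and 5 exams, at least 5 days are needed.
Calculus can't be placed before day 4, so the schedule must run through at least day 4.
5 works (last occupied day: day 5): for example Logic -> day 4, Chem -> day 2, Graphics -> day 1, Algorithms -> day 3, Calculus -> day 5.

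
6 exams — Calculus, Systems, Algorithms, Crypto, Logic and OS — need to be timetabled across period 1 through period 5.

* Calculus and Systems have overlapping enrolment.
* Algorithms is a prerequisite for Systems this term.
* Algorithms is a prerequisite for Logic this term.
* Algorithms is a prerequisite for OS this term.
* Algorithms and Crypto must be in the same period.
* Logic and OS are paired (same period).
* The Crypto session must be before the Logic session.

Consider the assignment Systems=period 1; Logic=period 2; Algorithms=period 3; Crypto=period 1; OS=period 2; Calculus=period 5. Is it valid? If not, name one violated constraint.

No — it violates: Algorithms is a prerequisite for Systems this term

Algorithms and Crypto must be in the same period — violated.
Algorithms is a prerequisite for Logic this term — violated.
Calculus and Systems have overlapping enrolment — holds.
Logic and OS are paired (same period) — holds.
Algorithms is a prerequisite for OS this term — violated.
The Crypto session must be before the Logic session — holds.
Algorithms is a prerequisite for Systems this term — violated.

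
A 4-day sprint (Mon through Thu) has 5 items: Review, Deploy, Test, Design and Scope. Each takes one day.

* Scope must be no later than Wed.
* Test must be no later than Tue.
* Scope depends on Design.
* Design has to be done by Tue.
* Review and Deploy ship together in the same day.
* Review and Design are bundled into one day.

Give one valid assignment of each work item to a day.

Scope in Tue, Design in Mon, Deploy in Mon, Test in Mon, Review in Mon

Checking: Design(Mon) before Scope(Tue); Review = Design = Mon; Review = Deploy = Mon; Test=Mon in [Mon,Tue]; Design=Mon in [Mon,Tue]; Scope=Tue in [Mon,Wed].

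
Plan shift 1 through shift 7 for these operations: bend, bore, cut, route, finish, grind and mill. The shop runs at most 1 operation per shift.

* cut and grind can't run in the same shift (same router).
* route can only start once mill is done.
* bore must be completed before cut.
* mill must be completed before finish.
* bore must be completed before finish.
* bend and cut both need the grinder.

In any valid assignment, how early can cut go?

shift 2

Precedence pushes cut to at least shift 2.
cut at shift 2 is achievable: finish=shift 4; route=shift 5; mill=shift 3; cut=shift 2; bore=shift 1; bend=shift 6; grind=shift 7.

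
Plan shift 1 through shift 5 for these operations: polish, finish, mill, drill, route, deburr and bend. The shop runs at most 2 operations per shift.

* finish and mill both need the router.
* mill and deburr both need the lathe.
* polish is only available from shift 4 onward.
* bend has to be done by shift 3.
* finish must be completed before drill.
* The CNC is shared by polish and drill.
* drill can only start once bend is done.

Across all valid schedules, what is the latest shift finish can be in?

shift 4

Downstream work caps finish at shift 4.
finish at shift 4 is achievable: drill in shift 5, deburr in shift 2, finish in shift 4, bend in shift 1, mill in shift 1, polish in shift 4, route in shift 2.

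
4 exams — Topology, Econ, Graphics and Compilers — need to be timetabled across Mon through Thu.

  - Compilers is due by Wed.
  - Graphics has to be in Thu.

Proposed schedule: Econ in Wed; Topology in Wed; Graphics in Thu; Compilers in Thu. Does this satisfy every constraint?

Compilers is due by Wed — violated.
Graphics has to be in Thu — holds.

No — it violates: Compilers is due by Wed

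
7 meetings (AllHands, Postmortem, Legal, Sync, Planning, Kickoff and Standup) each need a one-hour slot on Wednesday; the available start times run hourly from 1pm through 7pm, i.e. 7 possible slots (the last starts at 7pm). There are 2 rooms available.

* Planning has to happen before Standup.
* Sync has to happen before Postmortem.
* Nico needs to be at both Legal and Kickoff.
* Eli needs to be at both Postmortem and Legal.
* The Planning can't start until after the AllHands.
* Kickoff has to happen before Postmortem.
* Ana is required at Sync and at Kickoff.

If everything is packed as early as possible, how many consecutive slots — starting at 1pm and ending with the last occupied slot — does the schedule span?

The precedence chain requires at least 3 distinct slots.
With at most 2 per slot and 7 meetings, at least 4 slots are needed.
4 works (last occupied slot: 4pm): for example Sync in 1pm, AllHands in 1pm, Planning in 2pm, Standup in 3pm, Postmortem in 3pm, Kickoff in 2pm, Legal in 4pm.

4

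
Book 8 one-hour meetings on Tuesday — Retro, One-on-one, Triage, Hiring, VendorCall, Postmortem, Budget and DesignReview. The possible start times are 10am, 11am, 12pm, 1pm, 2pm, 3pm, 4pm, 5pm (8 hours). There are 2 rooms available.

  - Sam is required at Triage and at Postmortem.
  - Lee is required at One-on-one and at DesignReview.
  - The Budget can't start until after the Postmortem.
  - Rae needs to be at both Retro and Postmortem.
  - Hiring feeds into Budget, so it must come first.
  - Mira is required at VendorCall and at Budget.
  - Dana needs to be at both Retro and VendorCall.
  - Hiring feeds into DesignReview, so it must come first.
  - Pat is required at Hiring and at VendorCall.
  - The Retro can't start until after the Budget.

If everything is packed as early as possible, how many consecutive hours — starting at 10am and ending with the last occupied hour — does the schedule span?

4 hours

The precedence chain requires at least 3 distinct hours.
With at most 2 per hour and 8 meetings, at least 4 hours are needed.
4 works (last occupied hour: 1pm): for example Hiring in 10am, VendorCall in 1pm, Retro in 12pm, Triage in 1pm, Postmortem in 10am, DesignReview in 11am, Budget in 11am, One-on-one in 12pm.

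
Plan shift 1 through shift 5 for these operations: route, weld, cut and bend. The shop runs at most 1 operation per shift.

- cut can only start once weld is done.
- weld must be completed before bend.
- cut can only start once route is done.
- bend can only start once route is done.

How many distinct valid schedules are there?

Splitting on route: it can be shift 1 (8), shift 2 (8), shift 3 (4). Listing each branch's schedules as (weld, cut, bend) by shift number:
route=shift 1: (2,3,4) (2,3,5) (2,4,3) (2,4,5) (2,5,3) (2,5,4) (3,4,5) (3,5,4) — 8.
route=shift 2: (1,3,4) (1,3,5) (1,4,3) (1,4,5) (1,5,3) (1,5,4) (3,4,5) (3,5,4) — 8.
route=shift 3: (1,4,5) (1,5,4) (2,4,5) (2,5,4) — 4.
Summing: 8 + 8 + 4 = 20.

20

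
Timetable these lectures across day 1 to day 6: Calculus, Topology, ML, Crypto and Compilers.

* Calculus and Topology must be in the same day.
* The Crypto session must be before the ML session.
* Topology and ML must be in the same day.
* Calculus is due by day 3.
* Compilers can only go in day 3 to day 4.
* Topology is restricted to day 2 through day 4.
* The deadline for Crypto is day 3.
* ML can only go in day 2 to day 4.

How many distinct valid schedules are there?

Splitting on Calculus: it can be day 2 (2), day 3 (4). Listing each branch's schedules as (Topology, ML, Crypto, Compilers) by day number:
Calculus=day 2: (2,2,1,3) (2,2,1,4) — 2.
Calculus=day 3: (3,3,1,3) (3,3,1,4) (3,3,2,3) (3,3,2,4) — 4.
Summing: 2 + 4 = 6.

6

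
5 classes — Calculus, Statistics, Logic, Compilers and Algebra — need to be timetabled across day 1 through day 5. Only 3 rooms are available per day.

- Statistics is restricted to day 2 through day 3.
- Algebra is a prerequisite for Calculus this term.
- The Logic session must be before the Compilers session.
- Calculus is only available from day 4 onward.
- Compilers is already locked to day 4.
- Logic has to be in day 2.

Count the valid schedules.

Splitting on Calculus: it can be day 4 (6), day 5 (8). Listing each branch's schedules as (Statistics, Logic, Compilers, Algebra) by day number:
Calculus=day 4: (2,2,4,1) (2,2,4,2) (2,2,4,3) (3,2,4,1) (3,2,4,2) (3,2,4,3) — 6.
Calculus=day 5: (2,2,4,1) (2,2,4,2) (2,2,4,3) (2,2,4,4) (3,2,4,1) (3,2,4,2) (3,2,4,3) (3,2,4,4) — 8.
Summing: 6 + 8 = 14.

14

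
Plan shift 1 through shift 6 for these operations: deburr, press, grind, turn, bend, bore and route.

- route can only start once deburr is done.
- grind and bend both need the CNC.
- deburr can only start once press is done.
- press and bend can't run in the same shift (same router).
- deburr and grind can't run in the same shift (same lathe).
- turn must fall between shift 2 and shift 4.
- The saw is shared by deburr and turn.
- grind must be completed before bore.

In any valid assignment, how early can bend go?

bend at shift 1 is achievable: press=shift 2, route=shift 4, turn=shift 2, bore=shift 3, bend=shift 1, deburr=shift 3, grind=shift 2.

shift 1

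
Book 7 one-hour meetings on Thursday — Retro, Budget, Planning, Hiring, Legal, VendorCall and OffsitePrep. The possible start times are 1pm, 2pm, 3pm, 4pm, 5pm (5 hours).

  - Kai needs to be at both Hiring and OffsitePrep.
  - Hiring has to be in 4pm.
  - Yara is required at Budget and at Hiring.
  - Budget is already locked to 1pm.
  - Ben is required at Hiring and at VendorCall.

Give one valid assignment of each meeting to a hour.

Planning -> 1pm, VendorCall -> 1pm, Retro -> 1pm, Budget -> 1pm, Legal -> 1pm, OffsitePrep -> 1pm, Hiring -> 4pm

Checking: Hiring(4pm) != OffsitePrep(1pm); Budget(1pm) != Hiring(4pm); Hiring(4pm) != VendorCall(1pm); Budget=1pm in [1pm,1pm]; Hiring=4pm in [4pm,4pm].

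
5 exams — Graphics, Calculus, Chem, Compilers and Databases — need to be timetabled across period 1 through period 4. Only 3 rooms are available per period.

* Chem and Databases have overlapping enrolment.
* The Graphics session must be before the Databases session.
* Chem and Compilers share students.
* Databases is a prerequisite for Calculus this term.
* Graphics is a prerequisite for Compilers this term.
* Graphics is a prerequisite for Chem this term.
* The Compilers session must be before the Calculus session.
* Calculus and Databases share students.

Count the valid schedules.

Splitting on Graphics: it can be period 1 (8), period 2 (1). Listing each branch's schedules as (Calculus, Chem, Compilers, Databases) by period number:
Graphics=period 1: (3,3,2,2) (3,4,2,2) (4,2,3,3) (4,3,2,2) (4,4,2,2) (4,4,2,3) (4,4,3,2) (4,4,3,3) — 8.
Graphics=period 2: (4,4,3,3) — 1.
Summing: 8 + 1 = 9.

9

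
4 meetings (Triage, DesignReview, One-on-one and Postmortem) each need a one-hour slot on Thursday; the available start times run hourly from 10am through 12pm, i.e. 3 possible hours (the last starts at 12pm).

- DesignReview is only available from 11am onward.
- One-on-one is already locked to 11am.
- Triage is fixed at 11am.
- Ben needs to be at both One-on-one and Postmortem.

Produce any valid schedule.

One-on-one in 11am, Postmortem in 10am, Triage in 11am, DesignReview in 11am

Checking: One-on-one(11am) != Postmortem(10am); One-on-one=11am in [11am,11am]; DesignReview=11am in [11am,12pm]; Triage=11am in [11am,11am].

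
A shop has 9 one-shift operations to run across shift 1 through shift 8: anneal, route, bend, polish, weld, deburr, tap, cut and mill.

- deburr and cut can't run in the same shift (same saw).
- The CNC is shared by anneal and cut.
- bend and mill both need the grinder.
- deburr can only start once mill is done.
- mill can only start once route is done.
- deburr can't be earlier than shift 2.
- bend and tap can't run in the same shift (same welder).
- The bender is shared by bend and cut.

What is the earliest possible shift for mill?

shift 2

Precedence pushes mill to at least shift 2; downstream work caps mill at shift 7.
mill at shift 2 is achievable: mill=shift 2; deburr=shift 3; polish=shift 1; cut=shift 2; bend=shift 1; weld=shift 1; anneal=shift 1; route=shift 1; tap=shift 2.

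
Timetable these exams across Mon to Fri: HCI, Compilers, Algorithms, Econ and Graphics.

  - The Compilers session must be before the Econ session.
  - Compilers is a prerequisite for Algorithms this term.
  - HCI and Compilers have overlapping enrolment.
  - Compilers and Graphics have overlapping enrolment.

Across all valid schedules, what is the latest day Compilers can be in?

Downstream work caps Compilers at Thu.
Compilers at Thu is achievable: Graphics in Mon; Algorithms in Fri; Compilers in Thu; HCI in Mon; Econ in Fri.

Thu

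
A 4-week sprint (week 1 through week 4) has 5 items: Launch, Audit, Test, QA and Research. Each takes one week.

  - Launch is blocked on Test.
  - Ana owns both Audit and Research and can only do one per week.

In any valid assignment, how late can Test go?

Downstream work caps Test at week 3.
Test at week 3 is achievable: Launch -> week 4, Audit -> week 1, QA -> week 1, Test -> week 3, Research -> week 2.

week 3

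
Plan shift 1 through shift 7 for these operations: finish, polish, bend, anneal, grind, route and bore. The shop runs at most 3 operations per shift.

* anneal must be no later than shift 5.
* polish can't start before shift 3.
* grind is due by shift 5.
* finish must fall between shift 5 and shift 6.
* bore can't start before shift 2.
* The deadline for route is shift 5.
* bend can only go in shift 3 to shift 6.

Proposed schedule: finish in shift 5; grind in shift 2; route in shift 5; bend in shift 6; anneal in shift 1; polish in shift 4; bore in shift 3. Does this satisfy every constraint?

bore can't start before shift 2 — holds.
polish can't start before shift 3 — holds.
grind is due by shift 5 — holds.
bend can only go in shift 3 to shift 6 — holds.
finish must fall between shift 5 and shift 6 — holds.
anneal must be no later than shift 5 — holds.
The shop runs at most 3 operations per shift — holds.
The deadline for route is shift 5 — holds.

Yes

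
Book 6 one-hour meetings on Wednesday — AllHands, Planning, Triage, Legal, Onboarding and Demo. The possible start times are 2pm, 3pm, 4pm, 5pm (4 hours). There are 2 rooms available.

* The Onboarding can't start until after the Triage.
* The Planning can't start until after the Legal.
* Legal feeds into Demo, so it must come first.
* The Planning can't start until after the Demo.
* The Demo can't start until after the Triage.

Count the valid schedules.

Splitting on AllHands: it can be 2pm (7), 3pm (11), 4pm (11), 5pm (11). Listing each branch's schedules as (Planning, Triage, Legal, Onboarding, Demo):
AllHands=2pm: (5pm,2pm,3pm,3pm,4pm) (5pm,2pm,3pm,4pm,4pm) (5pm,2pm,3pm,5pm,4pm) (5pm,3pm,2pm,4pm,4pm) (5pm,3pm,2pm,5pm,4pm) (5pm,3pm,3pm,4pm,4pm) (5pm,3pm,3pm,5pm,4pm) — 7.
AllHands=3pm: (4pm,2pm,2pm,4pm,3pm) (4pm,2pm,2pm,5pm,3pm) (5pm,2pm,2pm,3pm,4pm) (5pm,2pm,2pm,4pm,3pm) (5pm,2pm,2pm,4pm,4pm) (5pm,2pm,2pm,5pm,3pm) (5pm,2pm,2pm,5pm,4pm) (5pm,2pm,3pm,4pm,4pm) (5pm,2pm,3pm,5pm,4pm) (5pm,3pm,2pm,4pm,4pm) (5pm,3pm,2pm,5pm,4pm) — 11.
AllHands=4pm: (4pm,2pm,2pm,3pm,3pm) (4pm,2pm,2pm,5pm,3pm) (5pm,2pm,2pm,3pm,3pm) (5pm,2pm,2pm,3pm,4pm) (5pm,2pm,2pm,4pm,3pm) (5pm,2pm,2pm,5pm,3pm) (5pm,2pm,2pm,5pm,4pm) (5pm,2pm,3pm,3pm,4pm) (5pm,2pm,3pm,5pm,4pm) (5pm,3pm,2pm,5pm,4pm) (5pm,3pm,3pm,5pm,4pm) — 11.
AllHands=5pm: (4pm,2pm,2pm,3pm,3pm) (4pm,2pm,2pm,4pm,3pm) (4pm,2pm,2pm,5pm,3pm) (5pm,2pm,2pm,3pm,3pm) (5pm,2pm,2pm,3pm,4pm) (5pm,2pm,2pm,4pm,3pm) (5pm,2pm,2pm,4pm,4pm) (5pm,2pm,3pm,3pm,4pm) (5pm,2pm,3pm,4pm,4pm) (5pm,3pm,2pm,4pm,4pm) (5pm,3pm,3pm,4pm,4pm) — 11.
Summing: 7 + 11 + 11 + 11 = 40.

40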